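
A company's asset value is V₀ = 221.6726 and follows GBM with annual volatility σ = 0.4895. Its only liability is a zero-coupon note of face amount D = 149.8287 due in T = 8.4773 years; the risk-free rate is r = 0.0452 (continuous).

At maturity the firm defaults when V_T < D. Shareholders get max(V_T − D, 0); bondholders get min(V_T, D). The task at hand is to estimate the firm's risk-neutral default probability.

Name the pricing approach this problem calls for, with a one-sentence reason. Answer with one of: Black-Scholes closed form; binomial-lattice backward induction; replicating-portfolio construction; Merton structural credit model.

framework: Merton structural credit model

Key observation: a levered firm with one bullet debt due at 8.4773 years is the canonical structural-credit setup: equity is a call on the firm's assets struck at the face value.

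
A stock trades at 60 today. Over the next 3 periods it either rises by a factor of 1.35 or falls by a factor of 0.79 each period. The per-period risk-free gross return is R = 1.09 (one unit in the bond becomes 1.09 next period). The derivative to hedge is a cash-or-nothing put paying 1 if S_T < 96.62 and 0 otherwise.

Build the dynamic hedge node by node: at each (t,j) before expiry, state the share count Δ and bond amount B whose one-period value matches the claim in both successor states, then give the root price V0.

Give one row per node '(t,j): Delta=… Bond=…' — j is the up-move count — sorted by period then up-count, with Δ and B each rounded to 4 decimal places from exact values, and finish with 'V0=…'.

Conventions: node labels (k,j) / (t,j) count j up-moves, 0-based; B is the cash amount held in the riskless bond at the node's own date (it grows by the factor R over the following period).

(0,0): Delta=-0.0072 Bond=1.0848
(1,0): Delta=0.0000 Bond=0.8417
(1,1): Delta=-0.0108 Bond=1.4778
(2,0): Delta=0.0000 Bond=0.9174
(2,1): Delta=0.0000 Bond=0.9174
(2,2): Delta=-0.0163 Bond=2.2117
V0=0.6535

The replicating-portfolio and risk-neutral prices coincide; use p* = (1.09−0.79)/(1.35−0.79) = 0.5357 for the latter.
Terminal payoffs: V(3,0)=1.0000, V(3,1)=1.0000, V(3,2)=1.0000, V(3,3)=0.0000
  t=2,j=0: stock 37.4460 → up 50.5521 (V=1.0000), down 29.5823 (V=1.0000). Price 0.9174; hedge Δ=0.0000, bond B=0.9174.
  t=2,j=1: stock 63.9900 → up 86.3865 (V=1.0000), down 50.5521 (V=1.0000). Price 0.9174; hedge Δ=0.0000, bond B=0.9174.
  t=2,j=2: stock 109.3500 → up 147.6225 (V=0.0000), down 86.3865 (V=1.0000). Price 0.4260; hedge Δ=-0.0163, bond B=2.2117.
  t=1,j=0: stock 47.4000 → up 63.9900 (V=0.9174), down 37.4460 (V=0.9174). Price 0.8417; hedge Δ=0.0000, bond B=0.8417.
  t=1,j=1: stock 81.0000 → up 109.3500 (V=0.4260), down 63.9900 (V=0.9174). Price 0.6001; hedge Δ=-0.0108, bond B=1.4778.
  t=0,j=0: stock 60.0000 → up 81.0000 (V=0.6001), down 47.4000 (V=0.8417). Price 0.6535; hedge Δ=-0.0072, bond B=1.0848.
Sanity check at the root: Δ(0,0)·S0 + B(0,0) reproduces V0 = 0.6535.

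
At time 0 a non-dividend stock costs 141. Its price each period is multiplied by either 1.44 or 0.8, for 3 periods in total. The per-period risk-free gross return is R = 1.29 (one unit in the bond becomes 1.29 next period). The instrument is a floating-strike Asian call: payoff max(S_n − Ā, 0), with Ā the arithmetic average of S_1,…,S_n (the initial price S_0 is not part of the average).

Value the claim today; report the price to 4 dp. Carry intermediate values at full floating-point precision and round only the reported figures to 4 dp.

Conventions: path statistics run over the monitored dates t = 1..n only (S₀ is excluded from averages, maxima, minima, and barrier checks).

Under the martingale measure an up-move has probability p* = 0.7656; value the claim as the probability-weighted average of per-path payoffs, discounted 3 periods at R = 1.29.
Enumerate all 2^3 = 8 price paths (U = up ×1.44, D = down ×0.8); each path with k up-moves has probability p*^k·(1−p*)^(3−k).
DDD: Ā=91.7440, payoff=0.0000, prob=0.012875
UDD: Ā=165.1392, payoff=0.0000, prob=0.042057
DUD: Ā=135.0592, payoff=0.0000, prob=0.042057
UUD: Ā=243.1066, payoff=0.0000, prob=0.137386
DDU: Ā=110.9952, payoff=18.9504, prob=0.042057
UDU: Ā=199.7914, payoff=34.1107, prob=0.137386
DUU: Ā=169.7114, payoff=64.1907, prob=0.137386
UUU: Ā=305.4804, payoff=115.5433, prob=0.448795
Price = Σ prob·payoff / R^3 = 66.157561 / 2.146689 = 30.8184

price = 30.8184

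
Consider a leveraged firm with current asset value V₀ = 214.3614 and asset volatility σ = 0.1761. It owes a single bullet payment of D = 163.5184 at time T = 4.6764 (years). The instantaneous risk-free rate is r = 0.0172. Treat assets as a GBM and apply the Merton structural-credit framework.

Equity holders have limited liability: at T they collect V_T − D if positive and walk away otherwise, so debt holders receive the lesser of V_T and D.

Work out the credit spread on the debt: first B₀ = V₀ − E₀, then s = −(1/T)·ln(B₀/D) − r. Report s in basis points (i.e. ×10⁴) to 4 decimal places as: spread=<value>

spread=94.6078

Equity is a call on the firm's assets struck at D = 163.5184:
d₁ = [ln(V₀/D) + (r + σ²/2)T] / (σ√T)
   = [ln(214.3614/163.5184) + (0.0172 + 0.5·0.1761²)·4.6764] / (0.1761·√4.6764)
   = [0.270738 + 0.152944] / 0.380816 = 1.112564
d₂ = d₁ − σ√T = 1.112564 − 0.380816 = 0.731748
N(d₁) = 0.867052,  N(d₂) = 0.767839,  e^(−rT) = 0.922716
E₀ = V₀·N(d₁) − D·e^(−rT)·N(d₂)
   = 214.3614·0.867052 − 163.5184·0.922716·0.767839 = 70.010223
B₀ = V₀ − E₀ = 214.3614 − 70.010223 = 144.351177
spread = −(1/T)·ln(B₀/D) − r = −(1/4.6764)·ln(144.351177/163.5184) − 0.0172 = 0.00946078
in basis points: 0.00946078 × 10⁴ = 94.6078 bp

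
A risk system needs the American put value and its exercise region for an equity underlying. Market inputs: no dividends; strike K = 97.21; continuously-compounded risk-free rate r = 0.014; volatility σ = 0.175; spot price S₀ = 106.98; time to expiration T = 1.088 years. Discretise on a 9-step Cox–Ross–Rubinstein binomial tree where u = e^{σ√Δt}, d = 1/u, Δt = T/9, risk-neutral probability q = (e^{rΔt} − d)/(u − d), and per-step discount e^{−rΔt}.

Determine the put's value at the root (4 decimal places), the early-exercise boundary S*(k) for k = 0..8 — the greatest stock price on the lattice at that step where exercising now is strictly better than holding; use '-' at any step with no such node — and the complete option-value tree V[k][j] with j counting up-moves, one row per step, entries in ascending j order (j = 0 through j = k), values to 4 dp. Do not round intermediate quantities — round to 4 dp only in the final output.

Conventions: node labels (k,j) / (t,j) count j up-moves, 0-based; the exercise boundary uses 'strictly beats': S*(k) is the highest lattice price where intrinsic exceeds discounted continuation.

params: Δt=0.12089 u=1.06274 d=0.94097 q=0.49870 e^(-rΔt)=0.99831
t_9 payoffs: 35.3404 27.3341 18.2918 8.0793 0.0000 0.0000 0.0000 0.0000 0.0000 0.0000
t_8: node(8,0) S=65.7510 payoff=31.4590 vs cont=31.2946 → 31.4590 [stop]  node(8,1) S=74.2596 payoff=22.9504 vs cont=22.7861 → 22.9504 [stop]  node(8,2) S=83.8692 payoff=13.3408 vs cont=13.1764 → 13.3408 [stop]  node(8,3) S=94.7224 payoff=2.4876 vs cont=4.0433 → 4.0433 [wait]  node(8,4) S=106.9800 payoff=0.0000 vs cont=0.0000 → 0.0000 [wait]  node(8,5) S=120.8238 payoff=0.0000 vs cont=0.0000 → 0.0000 [wait]  node(8,6) S=136.4592 payoff=0.0000 vs cont=0.0000 → 0.0000 [wait]  node(8,7) S=154.1178 payoff=0.0000 vs cont=0.0000 → 0.0000 [wait]  node(8,8) S=174.0616 payoff=0.0000 vs cont=0.0000 → 0.0000 [wait]  ⇒ S*(8)=83.8692
t_7: node(7,0) S=69.8759 payoff=27.3341 vs cont=27.1697 → 27.3341 [stop]  node(7,1) S=78.9182 payoff=18.2918 vs cont=18.1274 → 18.2918 [stop]  node(7,2) S=89.1307 payoff=8.0793 vs cont=8.6894 → 8.6894 [wait]  node(7,3) S=100.6648 payoff=0.0000 vs cont=2.0234 → 2.0234 [wait]  node(7,4) S=113.6914 payoff=0.0000 vs cont=0.0000 → 0.0000 [wait]  node(7,5) S=128.4037 payoff=0.0000 vs cont=0.0000 → 0.0000 [wait]  node(7,6) S=145.0200 payoff=0.0000 vs cont=0.0000 → 0.0000 [wait]  node(7,7) S=163.7864 payoff=0.0000 vs cont=0.0000 → 0.0000 [wait]  ⇒ S*(7)=78.9182
t_6: node(6,0) S=74.2596 payoff=22.9504 vs cont=22.7861 → 22.9504 [stop]  node(6,1) S=83.8692 payoff=13.3408 vs cont=13.4802 → 13.4802 [wait]  node(6,2) S=94.7224 payoff=2.4876 vs cont=5.3560 → 5.3560 [wait]  node(6,3) S=106.9800 payoff=0.0000 vs cont=1.0126 → 1.0126 [wait]  node(6,4) S=120.8238 payoff=0.0000 vs cont=0.0000 → 0.0000 [wait]  node(6,5) S=136.4592 payoff=0.0000 vs cont=0.0000 → 0.0000 [wait]  node(6,6) S=154.1178 payoff=0.0000 vs cont=0.0000 → 0.0000 [wait]  ⇒ S*(6)=74.2596
t_5: node(5,0) S=78.9182 payoff=18.2918 vs cont=18.1968 → 18.2918 [stop]  node(5,1) S=89.1307 payoff=8.0793 vs cont=9.4127 → 9.4127 [wait]  node(5,2) S=100.6648 payoff=0.0000 vs cont=3.1845 → 3.1845 [wait]  node(5,3) S=113.6914 payoff=0.0000 vs cont=0.5068 → 0.5068 [wait]  node(5,4) S=128.4037 payoff=0.0000 vs cont=0.0000 → 0.0000 [wait]  node(5,5) S=145.0200 payoff=0.0000 vs cont=0.0000 → 0.0000 [wait]  ⇒ S*(5)=78.9182
t_4: node(4,0) S=83.8692 payoff=13.3408 vs cont=13.8403 → 13.8403 [wait]  node(4,1) S=94.7224 payoff=2.4876 vs cont=6.2960 → 6.2960 [wait]  node(4,2) S=106.9800 payoff=0.0000 vs cont=1.8460 → 1.8460 [wait]  node(4,3) S=120.8238 payoff=0.0000 vs cont=0.2536 → 0.2536 [wait]  node(4,4) S=136.4592 payoff=0.0000 vs cont=0.0000 → 0.0000 [wait]  ⇒ S*(4)=-
t_3: node(3,0) S=89.1307 payoff=8.0793 vs cont=10.0609 → 10.0609 [wait]  node(3,1) S=100.6648 payoff=0.0000 vs cont=4.0699 → 4.0699 [wait]  node(3,2) S=113.6914 payoff=0.0000 vs cont=1.0501 → 1.0501 [wait]  node(3,3) S=128.4037 payoff=0.0000 vs cont=0.1269 → 0.1269 [wait]  ⇒ S*(3)=-
t_2: node(2,0) S=94.7224 payoff=2.4876 vs cont=7.0612 → 7.0612 [wait]  node(2,1) S=106.9800 payoff=0.0000 vs cont=2.5596 → 2.5596 [wait]  node(2,2) S=120.8238 payoff=0.0000 vs cont=0.5887 → 0.5887 [wait]  ⇒ S*(2)=-
t_1: node(1,0) S=100.6648 payoff=0.0000 vs cont=4.8081 → 4.8081 [wait]  node(1,1) S=113.6914 payoff=0.0000 vs cont=1.5740 → 1.5740 [wait]  ⇒ S*(1)=-
t_0: node(0,0) S=106.9800 payoff=0.0000 vs cont=3.1898 → 3.1898 [wait]  ⇒ S*(0)=-

price = 3.1898
boundary = - - - - - 78.9182 74.2596 78.9182 83.8692
tree:
3.1898
4.8081 1.5740
7.0612 2.5596 0.5887
10.0609 4.0699 1.0501 0.1269
13.8403 6.2960 1.8460 0.2536 0.0000
18.2918 9.4127 3.1845 0.5068 0.0000 0.0000
22.9504 13.4802 5.3560 1.0126 0.0000 0.0000 0.0000
27.3341 18.2918 8.6894 2.0234 0.0000 0.0000 0.0000 0.0000
31.4590 22.9504 13.3408 4.0433 0.0000 0.0000 0.0000 0.0000 0.0000
35.3404 27.3341 18.2918 8.0793 0.0000 0.0000 0.0000 0.0000 0.0000 0.0000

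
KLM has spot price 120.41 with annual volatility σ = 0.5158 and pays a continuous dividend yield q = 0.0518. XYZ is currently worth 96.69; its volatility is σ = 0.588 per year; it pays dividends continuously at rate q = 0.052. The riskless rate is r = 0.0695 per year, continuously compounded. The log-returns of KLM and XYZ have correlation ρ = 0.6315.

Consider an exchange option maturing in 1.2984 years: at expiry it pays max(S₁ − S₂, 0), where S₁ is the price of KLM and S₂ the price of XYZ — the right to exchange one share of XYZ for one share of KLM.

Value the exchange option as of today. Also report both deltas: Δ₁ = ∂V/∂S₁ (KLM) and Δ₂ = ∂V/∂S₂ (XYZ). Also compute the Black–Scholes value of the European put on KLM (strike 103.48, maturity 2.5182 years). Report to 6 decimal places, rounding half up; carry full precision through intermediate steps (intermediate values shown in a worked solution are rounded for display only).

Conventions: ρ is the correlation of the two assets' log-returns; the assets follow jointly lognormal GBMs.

σ_eff = √(σ₁² + σ₂² − 2ρσ₁σ₂) = √(0.5158² + 0.588² − 2·0.6315·0.5158·0.588) = 0.478265
d₁ = (ln(S₁/S₂) + (q₂ − q₁ + σ_eff²/2)T) / (σ_eff√T) = (ln(120.41/96.69) + (0.052 − 0.0518 + 0.114369)·1.2984) / 0.544971 = 0.675539
d₂ = d₁ − σ_eff√T = 0.675539 − 0.544971 = 0.130568
N(d₁) = 0.750333,  N(d₂) = 0.551941
V = S₁·e^{−q₁T}·N(d₁) − S₂·e^{−q₂T}·N(d₂) = 84.470940 − 49.882976 = 34.587964
Δ₁ = e^{−q₁T}·N(d₁) = 0.701528;  Δ₂ = −e^{−q₂T}·N(d₂) = -0.515906
[vanilla: KLM put K=103.48]
σ√T = 0.5158·√2.5182 = 0.818515
d₁ = (ln(S/K) + (r−q+σ²/2)T) / (σ√T) = (ln(120.41/103.48) + (0.0695−0.0518+0.5158²/2)·2.5182) / 0.818515 = (0.151524 + 0.379555) / 0.818515 = 0.648833
d₂ = d₁ − σ√T = 0.648833 − 0.818515 = -0.169681
e^{−rT} = 0.839445
e^{−qT} = 0.877707
N(−d₁) = 0.258223,  N(−d₂) = 0.567370
price = K·e^{−rT}·N(−d₂) − S·e^{−qT}·N(−d₁) = 49.284973 − 27.290222 = 21.994751

exchange price = 34.587964
Δ1 = 0.701528
Δ2 = -0.515906
price(KLM put K=103.48) = 21.994751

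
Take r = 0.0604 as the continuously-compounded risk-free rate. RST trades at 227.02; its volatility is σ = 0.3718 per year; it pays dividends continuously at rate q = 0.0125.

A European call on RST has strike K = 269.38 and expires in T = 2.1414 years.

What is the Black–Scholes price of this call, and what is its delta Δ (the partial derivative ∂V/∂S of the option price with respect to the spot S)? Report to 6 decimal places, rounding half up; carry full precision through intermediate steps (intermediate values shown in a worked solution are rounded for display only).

σ√T = 0.3718·√2.1414 = 0.544074
d₁ = (ln(S/K) + (r−q+σ²/2)T) / (σ√T) = (ln(227.02/269.38) + (0.0604−0.0125+0.3718²/2)·2.1414) / 0.544074 = (-0.171085 + 0.250582) / 0.544074 = 0.146114
d₂ = d₁ − σ√T = 0.146114 − 0.544074 = -0.397961
e^{−rT} = 0.878675
e^{−qT} = 0.973588
N(d₁) = 0.558084,  N(d₂) = 0.345330
Call price V = S·e^{−qT}·N(d₁) − K·e^{−rT}·N(d₂) = 123.349901 − 81.738593 = 41.611307
Δ = e^{−qT}·N(d₁) = 0.543344

price = 41.611307
Δ = 0.543344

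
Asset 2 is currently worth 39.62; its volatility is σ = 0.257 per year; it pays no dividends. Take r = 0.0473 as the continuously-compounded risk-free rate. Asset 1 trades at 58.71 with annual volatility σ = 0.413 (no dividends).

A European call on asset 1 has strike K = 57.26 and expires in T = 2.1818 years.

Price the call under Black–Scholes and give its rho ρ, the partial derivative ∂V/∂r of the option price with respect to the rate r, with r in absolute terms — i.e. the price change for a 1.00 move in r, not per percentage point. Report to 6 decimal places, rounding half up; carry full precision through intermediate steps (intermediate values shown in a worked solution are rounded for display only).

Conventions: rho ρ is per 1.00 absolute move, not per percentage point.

σ√T = 0.413·√2.1818 = 0.610039
d₁ = (ln(S/K) + (r+σ²/2)T) / (σ√T) = (ln(58.71/57.26) + (0.0473+0.413²/2)·2.1818) / 0.610039 = (0.025008 + 0.289273) / 0.610039 = 0.515181
d₂ = d₁ − σ√T = 0.515181 − 0.610039 = -0.094858
e^{−rT} = 0.901947
N(d₁) = 0.696787,  N(d₂) = 0.462214
Call price V = S·N(d₁) − K·e^{−rT}·N(d₂) = 40.908355 − 23.871274 = 17.037081
ρ = K·T·e^{−rT}·N(d₂) = 52.082346

price = 17.037081
ρ = 52.082346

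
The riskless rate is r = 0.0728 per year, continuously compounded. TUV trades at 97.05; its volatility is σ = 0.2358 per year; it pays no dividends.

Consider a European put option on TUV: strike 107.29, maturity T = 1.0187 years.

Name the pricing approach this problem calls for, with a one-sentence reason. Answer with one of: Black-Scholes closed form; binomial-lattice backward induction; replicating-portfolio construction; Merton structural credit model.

Key observation: the strike-107.29 put on TUV is European-exercise on a continuously-modelled lognormal underlying, so its value is a single closed-form evaluation.

framework: Black-Scholes closed form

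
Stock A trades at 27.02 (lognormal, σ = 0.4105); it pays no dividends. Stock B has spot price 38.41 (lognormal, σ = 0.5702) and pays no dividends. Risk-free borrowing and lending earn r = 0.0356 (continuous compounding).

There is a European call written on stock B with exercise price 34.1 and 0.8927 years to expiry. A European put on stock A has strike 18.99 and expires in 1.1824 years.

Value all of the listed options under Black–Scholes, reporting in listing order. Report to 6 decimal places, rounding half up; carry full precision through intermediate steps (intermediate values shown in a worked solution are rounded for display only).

price(stock B call K=34.1) = 10.561517
price(stock A put K=18.99) = 1.007724

[stock B call K=34.1]
σ√T = 0.5702·√0.8927 = 0.538741
d₁ = (ln(S/K) + (r+σ²/2)T) / (σ√T) = (ln(38.41/34.1) + (0.0356+0.5702²/2)·0.8927) / 0.538741 = (0.119020 + 0.176901) / 0.538741 = 0.549283
d₂ = d₁ − σ√T = 0.549283 − 0.538741 = 0.010543
e^{−rT} = 0.968720
N(d₁) = 0.708595,  N(d₂) = 0.504206
price = S·N(d₁) − K·e^{−rT}·N(d₂) = 27.217116 − 16.655599 = 10.561517
[stock A put K=18.99]
σ√T = 0.4105·√1.1824 = 0.446370
d₁ = (ln(S/K) + (r+σ²/2)T) / (σ√T) = (ln(27.02/18.99) + (0.0356+0.4105²/2)·1.1824) / 0.446370 = (0.352665 + 0.141717) / 0.446370 = 1.107559
d₂ = d₁ − σ√T = 1.107559 − 0.446370 = 0.661189
e^{−rT} = 0.958780
N(−d₁) = 0.134026,  N(−d₂) = 0.254246
price = K·e^{−rT}·N(−d₂) − S·N(−d₁) = 4.629111 − 3.621387 = 1.007724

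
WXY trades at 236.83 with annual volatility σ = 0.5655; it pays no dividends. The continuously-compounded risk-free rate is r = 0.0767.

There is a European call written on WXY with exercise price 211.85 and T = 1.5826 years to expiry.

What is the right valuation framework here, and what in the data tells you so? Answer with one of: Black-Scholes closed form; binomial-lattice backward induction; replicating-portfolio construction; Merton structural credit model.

Key observation: with WXY following a GBM at constant σ and r, the European call struck at 211.85 prices in closed form — nothing here needs a stepwise model or a balance sheet.

framework: Black-Scholes closed form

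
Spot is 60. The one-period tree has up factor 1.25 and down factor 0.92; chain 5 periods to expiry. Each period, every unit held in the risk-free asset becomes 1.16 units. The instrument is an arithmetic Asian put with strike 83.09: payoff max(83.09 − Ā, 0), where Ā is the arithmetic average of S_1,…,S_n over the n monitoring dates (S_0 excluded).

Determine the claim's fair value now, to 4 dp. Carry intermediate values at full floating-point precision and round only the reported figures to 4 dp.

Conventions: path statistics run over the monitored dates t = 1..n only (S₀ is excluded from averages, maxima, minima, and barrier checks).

price = 1.5210

No-arbitrage gives p* = (R−d)/(u−d) = 0.7273: enumerate every path, weight its payoff by its p*-probability, and discount by R^5.
Enumerate all 2^5 = 32 price paths (U = up ×1.25, D = down ×0.92); each path with k up-moves has probability p*^k·(1−p*)^(5−k).
DDDDD: Ā=47.0467, payoff=36.0433, prob=0.001509
UDDDD: Ā=63.9222, payoff=19.1678, prob=0.004024
DUDDD: Ā=59.9622, payoff=23.1278, prob=0.004024
UUDDD: Ā=81.4704, payoff=1.6196, prob=0.010730
DDUDD: Ā=56.3190, payoff=26.7710, prob=0.004024
UDUDD: Ā=76.5204, payoff=6.5696, prob=0.010730
DUUDD: Ā=72.5604, payoff=10.5296, prob=0.010730
UUUDD: Ā=98.5875, payoff=0.0000, prob=0.028612
DDDUD: Ā=52.9673, payoff=30.1227, prob=0.004024
UDDUD: Ā=71.9664, payoff=11.1236, prob=0.010730
DUDUD: Ā=68.0064, payoff=15.0836, prob=0.010730
UUDUD: Ā=92.4000, payoff=0.0000, prob=0.028612
DDUUD: Ā=64.3632, payoff=18.7268, prob=0.010730
UDUUD: Ā=87.4500, payoff=0.0000, prob=0.028612
DUUUD: Ā=83.4900, payoff=0.0000, prob=0.028612
UUUUD: Ā=113.4375, payoff=0.0000, prob=0.076299
DDDDU: Ā=49.8837, payoff=33.2063, prob=0.004024
UDDDU: Ā=67.7767, payoff=15.3133, prob=0.010730
DUDDU: Ā=63.8167, payoff=19.2733, prob=0.010730
UUDDU: Ā=86.7075, payoff=0.0000, prob=0.028612
DDUDU: Ā=60.1735, payoff=22.9165, prob=0.010730
UDUDU: Ā=81.7575, payoff=1.3325, prob=0.028612
DUUDU: Ā=77.7975, payoff=5.2925, prob=0.028612
UUUDU: Ā=105.7031, payoff=0.0000, prob=0.076299
DDDUU: Ā=56.8218, payoff=26.2682, prob=0.010730
UDDUU: Ā=77.2035, payoff=5.8865, prob=0.028612
DUDUU: Ā=73.2435, payoff=9.8465, prob=0.028612
UUDUU: Ā=99.5156, payoff=0.0000, prob=0.076299
DDUUU: Ā=69.6003, payoff=13.4897, prob=0.028612
UDUUU: Ā=94.5656, payoff=0.0000, prob=0.076299
DUUUU: Ā=90.6056, payoff=0.0000, prob=0.076299
UUUUU: Ā=123.1055, payoff=0.0000, prob=0.203463
Price = Σ prob·payoff / R^5 = 3.194552 / 2.100342 = 1.5210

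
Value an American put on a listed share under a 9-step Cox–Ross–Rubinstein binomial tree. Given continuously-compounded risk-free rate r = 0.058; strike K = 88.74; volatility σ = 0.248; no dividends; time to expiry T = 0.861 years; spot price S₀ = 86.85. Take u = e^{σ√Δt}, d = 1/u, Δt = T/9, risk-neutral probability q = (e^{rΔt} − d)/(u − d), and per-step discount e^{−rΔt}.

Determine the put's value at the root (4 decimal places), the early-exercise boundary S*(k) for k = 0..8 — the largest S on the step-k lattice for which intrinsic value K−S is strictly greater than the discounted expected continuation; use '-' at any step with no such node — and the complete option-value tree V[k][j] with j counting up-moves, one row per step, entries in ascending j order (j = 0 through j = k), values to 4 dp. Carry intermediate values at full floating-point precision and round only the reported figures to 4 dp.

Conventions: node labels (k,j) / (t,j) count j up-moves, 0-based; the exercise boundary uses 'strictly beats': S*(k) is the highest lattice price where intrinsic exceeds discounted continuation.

price = 7.3363
boundary = - - - 68.9970 63.9024 68.9970 74.4978 68.9970 74.4978
tree:
7.3363
10.5260 4.4362
14.6541 6.7836 2.2914
19.7430 10.0588 3.7976 0.9093
24.8376 14.3883 6.1234 1.6662 0.2121
29.5561 19.7430 9.5419 2.9964 0.4417 0.0000
33.9261 24.8376 14.2422 5.2545 0.9197 0.0000 0.0000
37.9735 29.5561 19.7430 8.8904 1.9151 0.0000 0.0000 0.0000
41.7220 33.9261 24.8376 14.2422 3.9875 0.0000 0.0000 0.0000 0.0000
45.1937 37.9735 29.5561 19.7430 8.3029 0.0000 0.0000 0.0000 0.0000 0.0000

Δt=0.09567  u=1.07973  d=0.92616  q=0.51707  discount=0.99447
step 9 (expiry): payoffs max(K−S,0) = 45.1937 37.9735 29.5561 19.7430 8.3029 0.0000 0.0000 0.0000 0.0000 0.0000
step 8: (k=8,j=0): S=47.0180, K−S=41.7220, hold=41.2310 ⇒ V=41.7220 exercise | (k=8,j=1): S=54.8139, K−S=33.9261, hold=33.4351 ⇒ V=33.9261 exercise | (k=8,j=2): S=63.9024, K−S=24.8376, hold=24.3466 ⇒ V=24.8376 exercise | (k=8,j=3): S=74.4978, K−S=14.2422, hold=13.7512 ⇒ V=14.2422 exercise | (k=8,j=4): S=86.8500, K−S=1.8900, hold=3.9875 ⇒ V=3.9875 continue | (k=8,j=5): S=101.2503, K−S=0.0000, hold=0.0000 ⇒ V=0.0000 continue | (k=8,j=6): S=118.0382, K−S=0.0000, hold=0.0000 ⇒ V=0.0000 continue | (k=8,j=7): S=137.6097, K−S=0.0000, hold=0.0000 ⇒ V=0.0000 continue | (k=8,j=8): S=160.4262, K−S=0.0000, hold=0.0000 ⇒ V=0.0000 continue  boundary S*=74.4978
step 7: (k=7,j=0): S=50.7665, K−S=37.9735, hold=37.4824 ⇒ V=37.9735 exercise | (k=7,j=1): S=59.1839, K−S=29.5561, hold=29.0650 ⇒ V=29.5561 exercise | (k=7,j=2): S=68.9970, K−S=19.7430, hold=19.2520 ⇒ V=19.7430 exercise | (k=7,j=3): S=80.4371, K−S=8.3029, hold=8.8904 ⇒ V=8.8904 continue | (k=7,j=4): S=93.7741, K−S=0.0000, hold=1.9151 ⇒ V=1.9151 continue | (k=7,j=5): S=109.3225, K−S=0.0000, hold=0.0000 ⇒ V=0.0000 continue | (k=7,j=6): S=127.4488, K−S=0.0000, hold=0.0000 ⇒ V=0.0000 continue | (k=7,j=7): S=148.5806, K−S=0.0000, hold=0.0000 ⇒ V=0.0000 continue  boundary S*=68.9970
step 6: (k=6,j=0): S=54.8139, K−S=33.9261, hold=33.4351 ⇒ V=33.9261 exercise | (k=6,j=1): S=63.9024, K−S=24.8376, hold=24.3466 ⇒ V=24.8376 exercise | (k=6,j=2): S=74.4978, K−S=14.2422, hold=14.0533 ⇒ V=14.2422 exercise | (k=6,j=3): S=86.8500, K−S=1.8900, hold=5.2545 ⇒ V=5.2545 continue | (k=6,j=4): S=101.2503, K−S=0.0000, hold=0.9197 ⇒ V=0.9197 continue | (k=6,j=5): S=118.0382, K−S=0.0000, hold=0.0000 ⇒ V=0.0000 continue | (k=6,j=6): S=137.6097, K−S=0.0000, hold=0.0000 ⇒ V=0.0000 continue  boundary S*=74.4978
step 5: (k=5,j=0): S=59.1839, K−S=29.5561, hold=29.0650 ⇒ V=29.5561 exercise | (k=5,j=1): S=68.9970, K−S=19.7430, hold=19.2520 ⇒ V=19.7430 exercise | (k=5,j=2): S=80.4371, K−S=8.3029, hold=9.5419 ⇒ V=9.5419 continue | (k=5,j=3): S=93.7741, K−S=0.0000, hold=2.9964 ⇒ V=2.9964 continue | (k=5,j=4): S=109.3225, K−S=0.0000, hold=0.4417 ⇒ V=0.4417 continue | (k=5,j=5): S=127.4488, K−S=0.0000, hold=0.0000 ⇒ V=0.0000 continue  boundary S*=68.9970
step 4: (k=4,j=0): S=63.9024, K−S=24.8376, hold=24.3466 ⇒ V=24.8376 exercise | (k=4,j=1): S=74.4978, K−S=14.2422, hold=14.3883 ⇒ V=14.3883 continue | (k=4,j=2): S=86.8500, K−S=1.8900, hold=6.1234 ⇒ V=6.1234 continue | (k=4,j=3): S=101.2503, K−S=0.0000, hold=1.6662 ⇒ V=1.6662 continue | (k=4,j=4): S=118.0382, K−S=0.0000, hold=0.2121 ⇒ V=0.2121 continue  boundary S*=63.9024
step 3: (k=3,j=0): S=68.9970, K−S=19.7430, hold=19.3271 ⇒ V=19.7430 exercise | (k=3,j=1): S=80.4371, K−S=8.3029, hold=10.0588 ⇒ V=10.0588 continue | (k=3,j=2): S=93.7741, K−S=0.0000, hold=3.7976 ⇒ V=3.7976 continue | (k=3,j=3): S=109.3225, K−S=0.0000, hold=0.9093 ⇒ V=0.9093 continue  boundary S*=68.9970
step 2: (k=2,j=0): S=74.4978, K−S=14.2422, hold=14.6541 ⇒ V=14.6541 continue | (k=2,j=1): S=86.8500, K−S=1.8900, hold=6.7836 ⇒ V=6.7836 continue | (k=2,j=2): S=101.2503, K−S=0.0000, hold=2.2914 ⇒ V=2.2914 continue  boundary S*=-
step 1: (k=1,j=0): S=80.4371, K−S=8.3029, hold=10.5260 ⇒ V=10.5260 continue | (k=1,j=1): S=93.7741, K−S=0.0000, hold=4.4362 ⇒ V=4.4362 continue  boundary S*=-
step 0: (k=0,j=0): S=86.8500, K−S=1.8900, hold=7.3363 ⇒ V=7.3363 continue  boundary S*=-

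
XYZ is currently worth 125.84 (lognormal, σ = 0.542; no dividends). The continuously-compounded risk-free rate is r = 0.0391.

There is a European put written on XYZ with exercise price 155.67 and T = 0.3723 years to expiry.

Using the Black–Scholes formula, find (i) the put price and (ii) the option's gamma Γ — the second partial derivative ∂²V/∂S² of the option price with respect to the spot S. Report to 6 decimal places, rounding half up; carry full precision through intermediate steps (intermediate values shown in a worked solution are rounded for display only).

price = 35.283919
Γ = 0.008725

σ√T = 0.542·√0.3723 = 0.330709
d₁ = (ln(S/K) + (r+σ²/2)T) / (σ√T) = (ln(125.84/155.67) + (0.0391+0.542²/2)·0.3723) / 0.330709 = (-0.212727 + 0.069241) / 0.330709 = -0.433874
d₂ = d₁ − σ√T = -0.433874 − 0.330709 = -0.764583
e^{−rT} = 0.985549
N(−d₁) = 0.667810,  N(−d₂) = 0.777740
Put price V = K·e^{−rT}·N(−d₂) − S·N(−d₁) = 119.321141 − 84.037222 = 35.283919
φ(d₁) = (1/√(2π))·e^{−d₁²/2} = 0.363105
Γ = φ(d₁) / (S·σ·√T) = 0.008725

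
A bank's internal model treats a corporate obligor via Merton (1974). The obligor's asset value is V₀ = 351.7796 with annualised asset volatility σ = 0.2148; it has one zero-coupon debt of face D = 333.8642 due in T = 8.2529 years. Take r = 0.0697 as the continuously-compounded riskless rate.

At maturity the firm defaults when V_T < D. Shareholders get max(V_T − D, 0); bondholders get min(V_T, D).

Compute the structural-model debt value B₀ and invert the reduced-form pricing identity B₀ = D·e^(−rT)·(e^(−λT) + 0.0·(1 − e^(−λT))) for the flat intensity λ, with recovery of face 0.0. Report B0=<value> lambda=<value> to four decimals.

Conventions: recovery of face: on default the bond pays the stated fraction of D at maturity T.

B0=175.4109 lambda=0.0083

With assets at 351.7796 and a single debt payment of 333.8642 at 8.2529 years:
d₁ = [ln(V₀/D) + (r + σ²/2)T] / (σ√T)
   = [ln(351.7796/333.8642) + (0.0697 + 0.5·0.2148²)·8.2529] / (0.2148·√8.2529)
   = [0.052271 + 0.765618] / 0.617074 = 1.325429
d₂ = d₁ − σ√T = 1.325429 − 0.617074 = 0.708354
N(d₁) = 0.907485,  N(d₂) = 0.760637,  e^(−rT) = 0.562577
E₀ = V₀·N(d₁) − D·e^(−rT)·N(d₂)
   = 351.7796·0.907485 − 333.8642·0.562577·0.760637 = 176.368673
B₀ = V₀ − E₀ = 351.7796 − 176.368673 = 175.410927
e^(−λT) = (B₀·e^(rT)/D − 0)/(1 − 0) = (175.4109·1.777534/333.8642 − 0)/1 = 0.93390928
λ = −ln(0.93390928)/8.2529 = 0.008285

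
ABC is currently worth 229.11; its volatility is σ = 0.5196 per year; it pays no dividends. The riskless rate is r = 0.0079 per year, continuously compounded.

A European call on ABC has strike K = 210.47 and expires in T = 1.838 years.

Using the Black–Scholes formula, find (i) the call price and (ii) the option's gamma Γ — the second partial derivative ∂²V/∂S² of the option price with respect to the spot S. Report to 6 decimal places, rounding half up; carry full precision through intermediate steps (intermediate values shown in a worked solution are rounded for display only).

σ√T = 0.5196·√1.838 = 0.704437
d₁ = (ln(S/K) + (r+σ²/2)T) / (σ√T) = (ln(229.11/210.47) + (0.0079+0.5196²/2)·1.838) / 0.704437 = (0.084859 + 0.262636) / 0.704437 = 0.493295
d₂ = d₁ − σ√T = 0.493295 − 0.704437 = -0.211142
e^{−rT} = 0.985585
N(d₁) = 0.689098,  N(d₂) = 0.416388
Call price V = S·N(d₁) − K·e^{−rT}·N(d₂) = 157.879192 − 86.373917 = 71.505274
φ(d₁) = (1/√(2π))·e^{−d₁²/2} = 0.353240
Γ = φ(d₁) / (S·σ·√T) = 0.002189

price = 71.505274
Γ = 0.002189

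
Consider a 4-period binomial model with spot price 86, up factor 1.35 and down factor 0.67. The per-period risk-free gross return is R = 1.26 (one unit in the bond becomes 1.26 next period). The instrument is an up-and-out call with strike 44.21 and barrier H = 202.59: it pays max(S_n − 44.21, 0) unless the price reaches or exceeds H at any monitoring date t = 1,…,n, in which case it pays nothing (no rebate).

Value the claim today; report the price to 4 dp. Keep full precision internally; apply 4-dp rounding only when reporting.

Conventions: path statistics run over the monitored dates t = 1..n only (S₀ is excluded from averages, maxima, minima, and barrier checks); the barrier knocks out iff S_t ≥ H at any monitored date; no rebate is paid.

price = 10.8591

Under the martingale measure an up-move has probability p* = 0.8676; value the claim as the probability-weighted average of per-path payoffs, discounted 4 periods at R = 1.26.
Enumerate all 2^4 = 16 price paths (U = up ×1.35, D = down ×0.67); each path with k up-moves has probability p*^k·(1−p*)^(4−k).
DDDD: M=57.6200, payoff=0.0000, prob=0.000307
UDDD: M=116.1000, payoff=0.0000, prob=0.002012
DUDD: M=77.7870, payoff=0.0000, prob=0.002012
UUDD: M=156.7350, payoff=26.1483, prob=0.013187
DDUD: M=57.6200, payoff=0.0000, prob=0.002012
UDUD: M=116.1000, payoff=26.1483, prob=0.013187
DUUD: M=105.0125, payoff=26.1483, prob=0.013187
UUUD: M=211.5923, payoff=0.0000, prob=0.086450
DDDU: M=57.6200, payoff=0.0000, prob=0.002012
UDDU: M=116.1000, payoff=26.1483, prob=0.013187
DUDU: M=77.7870, payoff=26.1483, prob=0.013187
UUDU: M=156.7350, payoff=97.5568, prob=0.086450
DDUU: M=70.3583, payoff=26.1483, prob=0.013187
UDUU: M=141.7668, payoff=97.5568, prob=0.086450
DUUU: M=141.7668, payoff=97.5568, prob=0.086450
UUUU: M=285.6495, payoff=0.0000, prob=0.566725
Price = Σ prob·payoff / R^4 = 27.370180 / 2.520474 = 10.8591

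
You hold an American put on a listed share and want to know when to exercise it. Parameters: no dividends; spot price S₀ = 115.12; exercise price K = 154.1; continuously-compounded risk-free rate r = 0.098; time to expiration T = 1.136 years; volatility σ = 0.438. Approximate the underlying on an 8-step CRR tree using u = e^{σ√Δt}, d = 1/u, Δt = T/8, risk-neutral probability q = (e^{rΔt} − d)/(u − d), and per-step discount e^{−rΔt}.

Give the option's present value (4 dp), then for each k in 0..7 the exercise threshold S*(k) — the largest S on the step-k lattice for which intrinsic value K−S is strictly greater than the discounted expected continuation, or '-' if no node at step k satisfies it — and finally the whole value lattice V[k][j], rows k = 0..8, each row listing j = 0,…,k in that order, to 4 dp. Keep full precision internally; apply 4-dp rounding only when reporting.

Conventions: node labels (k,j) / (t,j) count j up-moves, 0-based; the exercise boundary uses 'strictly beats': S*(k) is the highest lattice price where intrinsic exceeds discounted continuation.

Δt=0.14200  u=1.17945  d=0.84785  q=0.50109  discount=0.98618
step 8 (expiry): payoffs max(K−S,0) = 123.3599 111.3372 94.6122 71.3459 38.9800 0.0000 0.0000 0.0000 0.0000
step 7: (k=7,j=0): S=36.2565, K−S=117.8435, hold=115.7139 ⇒ V=117.8435 exercise | (k=7,j=1): S=50.4367, K−S=103.6633, hold=101.5337 ⇒ V=103.6633 exercise | (k=7,j=2): S=70.1631, K−S=83.9369, hold=81.8073 ⇒ V=83.9369 exercise | (k=7,j=3): S=97.6045, K−S=56.4955, hold=54.3659 ⇒ V=56.4955 exercise | (k=7,j=4): S=135.7787, K−S=18.3213, hold=19.1788 ⇒ V=19.1788 continue | (k=7,j=5): S=188.8831, K−S=0.0000, hold=0.0000 ⇒ V=0.0000 continue | (k=7,j=6): S=262.7572, K−S=0.0000, hold=0.0000 ⇒ V=0.0000 continue | (k=7,j=7): S=365.5242, K−S=0.0000, hold=0.0000 ⇒ V=0.0000 continue  boundary S*=97.6045
step 6: (k=6,j=0): S=42.7628, K−S=111.3372, hold=109.2076 ⇒ V=111.3372 exercise | (k=6,j=1): S=59.4878, K−S=94.6122, hold=92.4826 ⇒ V=94.6122 exercise | (k=6,j=2): S=82.7541, K−S=71.3459, hold=69.2163 ⇒ V=71.3459 exercise | (k=6,j=3): S=115.1200, K−S=38.9800, hold=37.2741 ⇒ V=38.9800 exercise | (k=6,j=4): S=160.1446, K−S=0.0000, hold=9.4362 ⇒ V=9.4362 continue | (k=6,j=5): S=222.7788, K−S=0.0000, hold=0.0000 ⇒ V=0.0000 continue | (k=6,j=6): S=309.9098, K−S=0.0000, hold=0.0000 ⇒ V=0.0000 continue  boundary S*=115.1200
step 5: (k=5,j=0): S=50.4367, K−S=103.6633, hold=101.5337 ⇒ V=103.6633 exercise | (k=5,j=1): S=70.1631, K−S=83.9369, hold=81.8073 ⇒ V=83.9369 exercise | (k=5,j=2): S=97.6045, K−S=56.4955, hold=54.3659 ⇒ V=56.4955 exercise | (k=5,j=3): S=135.7787, K−S=18.3213, hold=23.8418 ⇒ V=23.8418 continue | (k=5,j=4): S=188.8831, K−S=0.0000, hold=4.6428 ⇒ V=4.6428 continue | (k=5,j=5): S=262.7572, K−S=0.0000, hold=0.0000 ⇒ V=0.0000 continue  boundary S*=97.6045
step 4: (k=4,j=0): S=59.4878, K−S=94.6122, hold=92.4826 ⇒ V=94.6122 exercise | (k=4,j=1): S=82.7541, K−S=71.3459, hold=69.2163 ⇒ V=71.3459 exercise | (k=4,j=2): S=115.1200, K−S=38.9800, hold=39.5784 ⇒ V=39.5784 continue | (k=4,j=3): S=160.1446, K−S=0.0000, hold=14.0248 ⇒ V=14.0248 continue | (k=4,j=4): S=222.7788, K−S=0.0000, hold=2.2843 ⇒ V=2.2843 continue  boundary S*=82.7541
step 3: (k=3,j=0): S=70.1631, K−S=83.9369, hold=81.8073 ⇒ V=83.9369 exercise | (k=3,j=1): S=97.6045, K−S=56.4955, hold=54.6616 ⇒ V=56.4955 exercise | (k=3,j=2): S=135.7787, K−S=18.3213, hold=26.4038 ⇒ V=26.4038 continue | (k=3,j=3): S=188.8831, K−S=0.0000, hold=8.0293 ⇒ V=8.0293 continue  boundary S*=97.6045
step 2: (k=2,j=0): S=82.7541, K−S=71.3459, hold=69.2163 ⇒ V=71.3459 exercise | (k=2,j=1): S=115.1200, K−S=38.9800, hold=40.8445 ⇒ V=40.8445 continue | (k=2,j=2): S=160.1446, K−S=0.0000, hold=16.9588 ⇒ V=16.9588 continue  boundary S*=82.7541
step 1: (k=1,j=0): S=97.6045, K−S=56.4955, hold=55.2872 ⇒ V=56.4955 exercise | (k=1,j=1): S=135.7787, K−S=18.3213, hold=28.4766 ⇒ V=28.4766 continue  boundary S*=97.6045
step 0: (k=0,j=0): S=115.1200, K−S=38.9800, hold=41.8688 ⇒ V=41.8688 continue  boundary S*=-

price = 41.8688
boundary = - 97.6045 82.7541 97.6045 82.7541 97.6045 115.1200 97.6045
tree:
41.8688
56.4955 28.4766
71.3459 40.8445 16.9588
83.9369 56.4955 26.4038 8.0293
94.6122 71.3459 39.5784 14.0248 2.2843
103.6633 83.9369 56.4955 23.8418 4.6428 0.0000
111.3372 94.6122 71.3459 38.9800 9.4362 0.0000 0.0000
117.8435 103.6633 83.9369 56.4955 19.1788 0.0000 0.0000 0.0000
123.3599 111.3372 94.6122 71.3459 38.9800 0.0000 0.0000 0.0000 0.0000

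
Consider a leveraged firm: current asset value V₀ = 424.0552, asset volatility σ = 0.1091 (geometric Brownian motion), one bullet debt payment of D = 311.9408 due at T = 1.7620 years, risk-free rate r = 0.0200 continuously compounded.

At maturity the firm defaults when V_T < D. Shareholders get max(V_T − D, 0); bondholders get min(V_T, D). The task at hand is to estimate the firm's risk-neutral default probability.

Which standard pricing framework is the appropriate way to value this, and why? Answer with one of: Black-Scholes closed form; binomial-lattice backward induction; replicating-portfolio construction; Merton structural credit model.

Key observation: the asked-for credit quantity lives on the firm's capital structure — asset value, asset volatility, debt face 311.9408 — which is the structural model's domain.

framework: Merton structural credit model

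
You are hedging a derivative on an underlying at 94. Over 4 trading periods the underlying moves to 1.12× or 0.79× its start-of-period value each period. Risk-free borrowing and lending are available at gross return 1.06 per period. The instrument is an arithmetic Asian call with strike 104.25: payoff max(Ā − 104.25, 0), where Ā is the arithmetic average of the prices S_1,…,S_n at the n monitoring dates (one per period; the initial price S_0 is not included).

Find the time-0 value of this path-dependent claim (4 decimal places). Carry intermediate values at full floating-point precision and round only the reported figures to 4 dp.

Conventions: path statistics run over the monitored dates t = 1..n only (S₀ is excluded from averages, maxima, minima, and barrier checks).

price = 8.5587

Under the martingale measure an up-move has probability p* = 0.8182; value the claim as the probability-weighted average of per-path payoffs, discounted 4 periods at R = 1.06.
Enumerate all 2^4 = 16 price paths (U = up ×1.12, D = down ×0.79); each path with k up-moves has probability p*^k·(1−p*)^(4−k).
DDDD: Ā=53.9710, payoff=0.0000, prob=0.001093
UDDD: Ā=76.5159, payoff=0.0000, prob=0.004918
DUDD: Ā=68.7609, payoff=0.0000, prob=0.004918
UUDD: Ā=97.4838, payoff=0.0000, prob=0.022130
DDUD: Ā=62.6344, payoff=0.0000, prob=0.004918
UDUD: Ā=88.7982, payoff=0.0000, prob=0.022130
DUUD: Ā=81.0432, payoff=0.0000, prob=0.022130
UUUD: Ā=114.8967, payoff=10.6467, prob=0.099583
DDDU: Ā=57.7946, payoff=0.0000, prob=0.004918
UDDU: Ā=81.9366, payoff=0.0000, prob=0.022130
DUDU: Ā=74.1816, payoff=0.0000, prob=0.022130
UUDU: Ā=105.1688, payoff=0.9188, prob=0.099583
DDUU: Ā=68.0551, payoff=0.0000, prob=0.022130
UDUU: Ā=96.4832, payoff=0.0000, prob=0.099583
DUUU: Ā=88.7282, payoff=0.0000, prob=0.099583
UUUU: Ā=125.7919, payoff=21.5419, prob=0.448125
Price = Σ prob·payoff / R^4 = 10.805206 / 1.262477 = 8.5587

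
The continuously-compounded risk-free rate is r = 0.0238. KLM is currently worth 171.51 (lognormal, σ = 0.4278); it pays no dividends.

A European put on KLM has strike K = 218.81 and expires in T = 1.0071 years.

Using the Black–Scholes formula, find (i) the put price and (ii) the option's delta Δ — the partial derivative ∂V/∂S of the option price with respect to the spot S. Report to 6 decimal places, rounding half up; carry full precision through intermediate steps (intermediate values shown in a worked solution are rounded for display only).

σ√T = 0.4278·√1.0071 = 0.429316
d₁ = (ln(S/K) + (r+σ²/2)T) / (σ√T) = (ln(171.51/218.81) + (0.0238+0.4278²/2)·1.0071) / 0.429316 = (-0.243562 + 0.116125) / 0.429316 = -0.296838
d₂ = d₁ − σ√T = -0.296838 − 0.429316 = -0.726154
e^{−rT} = 0.976316
N(−d₁) = 0.616705,  N(−d₂) = 0.766128
Put price V = K·e^{−rT}·N(−d₂) − S·N(−d₁) = 163.666095 − 105.771028 = 57.895068
Δ = −N(−d₁) = -0.616705

price = 57.895068
Δ = -0.616705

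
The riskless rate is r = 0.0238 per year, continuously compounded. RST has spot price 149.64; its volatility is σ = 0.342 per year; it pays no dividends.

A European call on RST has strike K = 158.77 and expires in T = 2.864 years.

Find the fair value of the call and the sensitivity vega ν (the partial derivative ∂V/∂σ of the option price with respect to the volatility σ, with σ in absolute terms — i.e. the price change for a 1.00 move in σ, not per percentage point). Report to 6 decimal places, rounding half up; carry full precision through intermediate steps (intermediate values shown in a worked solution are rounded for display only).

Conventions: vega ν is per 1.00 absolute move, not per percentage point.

price = 34.593659
ν = 96.441984

σ√T = 0.342·√2.864 = 0.578779
d₁ = (ln(S/K) + (r+σ²/2)T) / (σ√T) = (ln(149.64/158.77) + (0.0238+0.342²/2)·2.864) / 0.578779 = (-0.059224 + 0.235656) / 0.578779 = 0.304834
d₂ = d₁ − σ√T = 0.304834 − 0.578779 = -0.273945
e^{−rT} = 0.934108
N(d₁) = 0.619754,  N(d₂) = 0.392064
Call price V = S·N(d₁) − K·e^{−rT}·N(d₂) = 92.739944 − 58.146285 = 34.593659
φ(d₁) = (1/√(2π))·e^{−d₁²/2} = 0.380831
ν = S·φ(d₁)·√T = 96.441984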